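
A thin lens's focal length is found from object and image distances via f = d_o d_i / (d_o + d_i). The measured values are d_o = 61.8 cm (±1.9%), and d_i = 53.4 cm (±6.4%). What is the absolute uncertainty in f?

1.02 cm

∂f/∂d_o = (d_i/(d_o+d_i))² = 0.215;  ∂f/∂d_i = (d_o/(d_o+d_i))² = 0.288
δf = √((∂f/∂d_o · δd_o)² + (∂f/∂d_i · δd_i)²) = √(0.0637 + 0.967) = 1.02 cm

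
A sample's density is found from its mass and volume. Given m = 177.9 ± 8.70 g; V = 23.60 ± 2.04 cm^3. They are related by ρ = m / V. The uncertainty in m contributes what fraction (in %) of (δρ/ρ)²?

(δρ/ρ)² = (1·δm/m)² + (-1·δV/V)²
  m term: (1×0.0489)² = 0.00239
  V term: (-1×0.0864)² = 0.00747
Total = 0.00986. Share from m = 0.00239/0.00986 = 0.242.

24.2%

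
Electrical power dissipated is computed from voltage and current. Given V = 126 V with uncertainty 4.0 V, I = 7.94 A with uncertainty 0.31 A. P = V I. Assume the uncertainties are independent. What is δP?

50.3 W

Each factor contributes (exponent × relative error)² to (δP/P)²:
  (1·δV/V)² = (1×0.0317)² = 0.00101;  (1·δI/I)² = (1×0.0390)² = 0.00152
δP/P = √(0.00253) = 0.0503
P = 1000 W, so δP = 0.0503 × 1000 = 50.3 W.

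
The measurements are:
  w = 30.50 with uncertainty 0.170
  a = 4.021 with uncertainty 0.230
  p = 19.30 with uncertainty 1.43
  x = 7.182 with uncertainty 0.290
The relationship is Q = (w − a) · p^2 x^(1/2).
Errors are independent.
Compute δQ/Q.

Let u = w − a = 26.48. δu = √(δw² + δa²) = √(0.0289 + 0.0529) = 0.286, so δu/u = 0.0108.
Q is then a monomial in u, p, x:
δQ/Q = √((δu/u)² + (2·δp/p)² + (½·δx/x)²) = √(0.000117 + 0.0220 + 0.000408) = 0.150

0.150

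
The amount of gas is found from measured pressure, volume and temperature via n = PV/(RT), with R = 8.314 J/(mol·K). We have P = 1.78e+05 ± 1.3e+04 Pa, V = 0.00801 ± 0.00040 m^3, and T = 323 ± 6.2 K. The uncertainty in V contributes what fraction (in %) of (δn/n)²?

30.4%

(δn/n)² = (1·δP/P)² + (1·δV/V)² + (-1·δT/T)²
  P term: (1×0.0730)² = 0.00533
  V term: (1×0.0499)² = 0.00249
  T term: (-1×0.0192)² = 0.000368
Total = 0.00820. Share from V = 0.00249/0.00820 = 0.304.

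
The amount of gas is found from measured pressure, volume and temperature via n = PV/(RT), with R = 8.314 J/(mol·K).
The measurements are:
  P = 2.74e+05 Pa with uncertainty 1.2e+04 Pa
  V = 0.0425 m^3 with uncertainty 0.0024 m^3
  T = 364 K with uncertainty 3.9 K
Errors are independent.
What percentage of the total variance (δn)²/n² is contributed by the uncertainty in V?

(δn/n)² = (1·δP/P)² + (1·δV/V)² + (-1·δT/T)²
  P term: (1×0.0438)² = 0.00192
  V term: (1×0.0565)² = 0.00319
  T term: (-1×0.0107)² = 0.000115
Total = 0.00522. Share from V = 0.00319/0.00522 = 0.611.

61.1%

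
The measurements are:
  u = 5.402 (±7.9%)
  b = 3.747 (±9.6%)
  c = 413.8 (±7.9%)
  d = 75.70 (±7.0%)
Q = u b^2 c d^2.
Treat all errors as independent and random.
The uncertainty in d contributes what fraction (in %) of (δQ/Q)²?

(δQ/Q)² = (1·δu/u)² + (2·δb/b)² + (1·δc/c)² + (2·δd/d)²
  u term: (1×0.0790)² = 0.00624
  b term: (2×0.0960)² = 0.0369
  c term: (1×0.0790)² = 0.00624
  d term: (2×0.0700)² = 0.0196
Total = 0.0689. Share from d = 0.0196/0.0689 = 0.284.

28.4%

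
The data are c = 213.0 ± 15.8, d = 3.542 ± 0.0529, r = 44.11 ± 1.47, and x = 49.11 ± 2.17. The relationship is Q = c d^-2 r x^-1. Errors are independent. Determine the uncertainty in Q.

1.48

Since Q is a product/quotient, work with relative uncertainties:
  (1·δc/c)² = (1×0.0742)² = 0.00550;  (-2·δd/d)² = (-2×0.0149)² = 0.000892;  (1·δr/r)² = (1×0.0333)² = 0.00111;  (-1·δx/x)² = (-1×0.0442)² = 0.00195
δQ/Q = √(0.00946) = 0.0973
Q = 15.25, so δQ = 0.0973 × 15.25 = 1.48.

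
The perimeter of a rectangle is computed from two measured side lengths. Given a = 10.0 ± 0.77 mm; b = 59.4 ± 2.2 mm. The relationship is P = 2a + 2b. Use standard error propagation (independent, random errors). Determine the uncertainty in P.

4.66 mm

Sums and differences: (δP)² = Σ (cᵢ δxᵢ)².
  (2·δa)² = 2.37;  (2·δb)² = 19.4
δP = √(21.7) = 4.66 mm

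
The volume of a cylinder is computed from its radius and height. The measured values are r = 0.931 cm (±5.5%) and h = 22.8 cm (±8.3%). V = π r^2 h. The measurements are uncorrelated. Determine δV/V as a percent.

13.8%

Relative error in a monomial: (δV/V)² = Σ (nᵢ · δxᵢ/xᵢ)².
  (2·δr/r)² = (2×0.0550)² = 0.0121;  (1·δh/h)² = (1×0.0830)² = 0.00689
δV/V = √(0.0190) = 0.138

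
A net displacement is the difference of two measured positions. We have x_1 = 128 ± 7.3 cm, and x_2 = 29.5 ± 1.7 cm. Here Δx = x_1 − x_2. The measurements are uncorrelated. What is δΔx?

Each term contributes (cᵢ δxᵢ)² to (δΔx)²:
  (δx_1)² = 53.3;  (δx_2)² = 2.89
δΔx = √(56.2) = 7.50 cm

7.50 cm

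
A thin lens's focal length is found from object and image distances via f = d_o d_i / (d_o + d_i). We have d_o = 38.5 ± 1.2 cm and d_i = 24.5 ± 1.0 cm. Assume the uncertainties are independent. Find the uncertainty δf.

0.415 cm

∂f/∂d_o = (d_i/(d_o+d_i))² = 0.151;  ∂f/∂d_i = (d_o/(d_o+d_i))² = 0.373
δf = √((∂f/∂d_o · δd_o)² + (∂f/∂d_i · δd_i)²) = √(0.0329 + 0.139) = 0.415 cm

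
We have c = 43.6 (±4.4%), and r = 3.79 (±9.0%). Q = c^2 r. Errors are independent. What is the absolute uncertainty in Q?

Products/powers → add relative errors in quadrature, weighted by exponent:
  (2·δc/c)² = (2×0.0440)² = 0.00774;  (1·δr/r)² = (1×0.0900)² = 0.00810
δQ/Q = √(0.0158) = 0.126
Q = 7200, so δQ = 0.126 × 7200 = 907.

907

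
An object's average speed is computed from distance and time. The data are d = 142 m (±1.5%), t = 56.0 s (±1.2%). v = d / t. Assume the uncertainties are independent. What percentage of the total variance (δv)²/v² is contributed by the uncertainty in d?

(δv/v)² = (1·δd/d)² + (-1·δt/t)²
  d term: (1×0.0150)² = 0.000225
  t term: (-1×0.0120)² = 0.000144
Total = 0.000369. Share from d = 0.000225/0.000369 = 0.610.

61.0%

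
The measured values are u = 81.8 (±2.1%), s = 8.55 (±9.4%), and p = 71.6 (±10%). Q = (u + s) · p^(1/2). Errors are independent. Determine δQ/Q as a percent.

Let w = u + s = 90.3. δw = √(δu² + δs²) = √(2.95 + 0.646) = 1.90, so δw/w = 0.0210.
Q is then a monomial in w, p:
δQ/Q = √((δw/w)² + (½·δp/p)²) = √(0.000441 + 0.00250) = 0.0542

5.42%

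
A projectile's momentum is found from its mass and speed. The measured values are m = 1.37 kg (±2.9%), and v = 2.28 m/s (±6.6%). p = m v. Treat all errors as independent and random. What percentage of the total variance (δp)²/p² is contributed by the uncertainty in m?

16.2%

(δp/p)² = (1·δm/m)² + (1·δv/v)²
  m term: (1×0.0290)² = 0.000841
  v term: (1×0.0660)² = 0.00436
Total = 0.00520. Share from m = 0.000841/0.00520 = 0.162.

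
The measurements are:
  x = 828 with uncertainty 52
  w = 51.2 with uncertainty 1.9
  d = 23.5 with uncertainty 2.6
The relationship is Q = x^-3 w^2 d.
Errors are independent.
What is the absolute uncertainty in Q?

Products/powers → add relative errors in quadrature, weighted by exponent:
  (-3·δx/x)² = (-3×0.0628)² = 0.0355;  (2·δw/w)² = (2×0.0371)² = 0.00551;  (1·δd/d)² = (1×0.111)² = 0.0122
δQ/Q = √(0.0532) = 0.231
Q = 0.000109, so δQ = 0.231 × 0.000109 = 2.5e-05.

2.5e-05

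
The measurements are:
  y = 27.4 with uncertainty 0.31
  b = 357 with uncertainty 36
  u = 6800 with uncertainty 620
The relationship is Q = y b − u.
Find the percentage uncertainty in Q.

Let p = y·b = 9780. δp/p = √((1·δy/y)² + (1·δb/b)²) = √(0.000128 + 0.0102) = 0.101, so δp = 993.
Q = p − u: δQ = √(δp² + δu²) = √(9.85e+05 + 3.84e+05) = 1170
Q = 2980, so δQ/Q = 1170/2980 = 0.392.

39.2%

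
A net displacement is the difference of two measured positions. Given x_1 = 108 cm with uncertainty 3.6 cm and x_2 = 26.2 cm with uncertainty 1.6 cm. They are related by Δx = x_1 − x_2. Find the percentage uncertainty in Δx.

For a sum/difference, combine absolute errors in quadrature:
  (δx_1)² = 13.0;  (δx_2)² = 2.56
δΔx = √(15.5) = 3.94 cm
Δx = 81.8 cm, so δΔx/Δx = 3.94/81.8 = 0.0482.

4.82%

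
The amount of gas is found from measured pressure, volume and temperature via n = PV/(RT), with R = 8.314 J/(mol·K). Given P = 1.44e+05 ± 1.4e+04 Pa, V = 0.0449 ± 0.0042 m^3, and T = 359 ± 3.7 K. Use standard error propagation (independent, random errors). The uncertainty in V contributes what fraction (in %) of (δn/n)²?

47.8%

(δn/n)² = (1·δP/P)² + (1·δV/V)² + (-1·δT/T)²
  P term: (1×0.0972)² = 0.00945
  V term: (1×0.0935)² = 0.00875
  T term: (-1×0.0103)² = 0.000106
Total = 0.0183. Share from V = 0.00875/0.0183 = 0.478.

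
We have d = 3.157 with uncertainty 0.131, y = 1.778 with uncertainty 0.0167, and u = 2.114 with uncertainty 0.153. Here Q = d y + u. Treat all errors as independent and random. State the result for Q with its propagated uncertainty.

Let p = d·y = 5.613. δp/p = √((1·δd/d)² + (1·δy/y)²) = √(0.00172 + 8.82e-05) = 0.0425, so δp = 0.239.
Q = p + u: δQ = √(δp² + δu²) = √(0.0570 + 0.0234) = 0.284
Q = 7.727.

7.727 ± 0.284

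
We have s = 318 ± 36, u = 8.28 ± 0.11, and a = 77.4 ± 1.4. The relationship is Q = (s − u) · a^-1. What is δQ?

Let w = s − u = 310. δw = √(δs² + δu²) = √(1300 + 0.0121) = 36.0, so δw/w = 0.116.
Q is then a monomial in w, a:
δQ/Q = √((δw/w)² + (-1·δa/a)²) = √(0.0135 + 0.000327) = 0.118
Q = 4.00, so δQ = 0.118 × 4.00 = 0.471.

0.471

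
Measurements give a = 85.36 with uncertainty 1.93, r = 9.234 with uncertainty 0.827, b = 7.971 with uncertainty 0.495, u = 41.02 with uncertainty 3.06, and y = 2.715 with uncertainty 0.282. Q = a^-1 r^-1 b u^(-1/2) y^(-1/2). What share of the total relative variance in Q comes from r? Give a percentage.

48.7%

(δQ/Q)² = (-1·δa/a)² + (-1·δr/r)² + (1·δb/b)² + (−½·δu/u)² + (−½·δy/y)²
  a term: (-1×0.0226)² = 0.000511
  r term: (-1×0.0896)² = 0.00802
  b term: (1×0.0621)² = 0.00386
  u term: (-0.5×0.0746)² = 0.00139
  y term: (-0.5×0.104)² = 0.00270
Total = 0.0165. Share from r = 0.00802/0.0165 = 0.487.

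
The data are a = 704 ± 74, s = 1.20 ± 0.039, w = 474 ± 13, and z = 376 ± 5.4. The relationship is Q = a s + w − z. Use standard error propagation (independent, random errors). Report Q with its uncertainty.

943 ± 94.0

Let p = a·s = 845. δp/p = √((1·δa/a)² + (1·δs/s)²) = √(0.0110 + 0.00106) = 0.110, so δp = 92.9.
Q = p + w − z: δQ = √(δp² + δw² + δz²) = √(8640 + 169 + 29.2) = 94.0
Q = 943.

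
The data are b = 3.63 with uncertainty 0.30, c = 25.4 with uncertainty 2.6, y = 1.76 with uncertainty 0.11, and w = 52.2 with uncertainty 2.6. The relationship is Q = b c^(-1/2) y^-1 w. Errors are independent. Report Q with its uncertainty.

Products/powers → add relative errors in quadrature, weighted by exponent:
  (1·δb/b)² = (1×0.0826)² = 0.00683;  (−½·δc/c)² = (-0.5×0.102)² = 0.00262;  (-1·δy/y)² = (-1×0.0625)² = 0.00391;  (1·δw/w)² = (1×0.0498)² = 0.00248
δQ/Q = √(0.0158) = 0.126
Q = 21.4, so δQ = 0.126 × 21.4 = 2.69.

21.4 ± 2.69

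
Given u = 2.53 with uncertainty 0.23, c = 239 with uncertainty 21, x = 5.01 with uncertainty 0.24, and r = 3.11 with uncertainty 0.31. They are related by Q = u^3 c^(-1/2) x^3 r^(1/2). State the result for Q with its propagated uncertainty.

232 ± 73.3

Q is a product of powers, so relative uncertainties combine in quadrature:
  (3·δu/u)² = (3×0.0909)² = 0.0744;  (−½·δc/c)² = (-0.5×0.0879)² = 0.00193;  (3·δx/x)² = (3×0.0479)² = 0.0207;  (½·δr/r)² = (0.5×0.0997)² = 0.00248
δQ/Q = √(0.0994) = 0.315
Q = 232, so δQ = 0.315 × 232 = 73.3.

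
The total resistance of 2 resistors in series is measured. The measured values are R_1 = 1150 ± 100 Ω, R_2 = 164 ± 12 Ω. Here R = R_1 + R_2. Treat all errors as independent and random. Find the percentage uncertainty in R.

Absolute uncertainties add in quadrature for a linear combination:
  (δR_1)² = 10000;  (δR_2)² = 144
δR = √(10100) = 101 Ω
R = 1310 Ω, so δR/R = 101/1310 = 0.0766.

7.66%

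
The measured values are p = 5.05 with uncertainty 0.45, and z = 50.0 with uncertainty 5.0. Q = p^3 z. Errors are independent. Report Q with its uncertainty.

6440 ± 1840

Products/powers → add relative errors in quadrature, weighted by exponent:
  (3·δp/p)² = (3×0.0891)² = 0.0715;  (1·δz/z)² = (1×0.100)² = 0.0100
δQ/Q = √(0.0815) = 0.285
Q = 6440, so δQ = 0.285 × 6440 = 1840.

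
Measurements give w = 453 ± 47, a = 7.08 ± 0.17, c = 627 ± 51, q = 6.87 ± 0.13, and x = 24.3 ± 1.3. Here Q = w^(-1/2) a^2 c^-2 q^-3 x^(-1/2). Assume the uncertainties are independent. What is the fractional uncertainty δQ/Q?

Since Q is a product/quotient, work with relative uncertainties:
  (−½·δw/w)² = (-0.5×0.104)² = 0.00269;  (2·δa/a)² = (2×0.0240)² = 0.00231;  (-2·δc/c)² = (-2×0.0813)² = 0.0265;  (-3·δq/q)² = (-3×0.0189)² = 0.00322;  (−½·δx/x)² = (-0.5×0.0535)² = 0.000716
δQ/Q = √(0.0354) = 0.188

0.188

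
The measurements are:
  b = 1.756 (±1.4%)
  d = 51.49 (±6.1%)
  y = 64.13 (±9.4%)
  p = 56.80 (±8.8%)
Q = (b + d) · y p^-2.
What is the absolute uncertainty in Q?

Let u = b + d = 53.25. δu = √(δb² + δd²) = √(0.000604 + 9.87) = 3.14, so δu/u = 0.0590.
Q is then a monomial in u, y, p:
δQ/Q = √((δu/u)² + (1·δy/y)² + (-2·δp/p)²) = √(0.00348 + 0.00884 + 0.0310) = 0.208
Q = 1.058, so δQ = 0.208 × 1.058 = 0.220.

0.220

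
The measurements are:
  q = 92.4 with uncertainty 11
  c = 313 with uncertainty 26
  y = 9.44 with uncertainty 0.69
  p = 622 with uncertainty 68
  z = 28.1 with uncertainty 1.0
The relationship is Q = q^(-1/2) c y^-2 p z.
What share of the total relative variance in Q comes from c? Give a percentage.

(δQ/Q)² = (−½·δq/q)² + (1·δc/c)² + (-2·δy/y)² + (1·δp/p)² + (1·δz/z)²
  q term: (-0.5×0.119)² = 0.00354
  c term: (1×0.0831)² = 0.00690
  y term: (-2×0.0731)² = 0.0214
  p term: (1×0.109)² = 0.0120
  z term: (1×0.0356)² = 0.00127
Total = 0.0450. Share from c = 0.00690/0.0450 = 0.153.

15.3%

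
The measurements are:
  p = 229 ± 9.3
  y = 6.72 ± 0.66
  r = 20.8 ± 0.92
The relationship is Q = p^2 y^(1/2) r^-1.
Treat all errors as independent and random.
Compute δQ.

684

Relative error in a monomial: (δQ/Q)² = Σ (nᵢ · δxᵢ/xᵢ)².
  (2·δp/p)² = (2×0.0406)² = 0.00660;  (½·δy/y)² = (0.5×0.0982)² = 0.00241;  (-1·δr/r)² = (-1×0.0442)² = 0.00196
δQ/Q = √(0.0110) = 0.105
Q = 6540, so δQ = 0.105 × 6540 = 684.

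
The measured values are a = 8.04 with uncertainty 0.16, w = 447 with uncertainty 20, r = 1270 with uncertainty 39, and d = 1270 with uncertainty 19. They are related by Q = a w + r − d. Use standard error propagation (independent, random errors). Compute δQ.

Let p = a·w = 3590. δp/p = √((1·δa/a)² + (1·δw/w)²) = √(0.000396 + 0.00200) = 0.0490, so δp = 176.
Q = p + r − d: δQ = √(δp² + δr² + δd²) = √(31000 + 1520 + 361) = 181

181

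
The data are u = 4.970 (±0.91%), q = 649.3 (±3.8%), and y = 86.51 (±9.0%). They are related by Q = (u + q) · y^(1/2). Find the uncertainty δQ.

Let w = u + q = 654.3. δw = √(δu² + δq²) = √(0.00205 + 609) = 24.7, so δw/w = 0.0377.
Q is then a monomial in w, y:
δQ/Q = √((δw/w)² + (½·δy/y)²) = √(0.00142 + 0.00202) = 0.0587
Q = 6085, so δQ = 0.0587 × 6085 = 357.

357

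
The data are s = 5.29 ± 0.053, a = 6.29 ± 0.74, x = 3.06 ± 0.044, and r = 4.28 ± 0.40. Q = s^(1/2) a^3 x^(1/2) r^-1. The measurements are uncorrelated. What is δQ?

Q is a product of powers, so relative uncertainties combine in quadrature:
  (½·δs/s)² = (0.5×0.0100)² = 2.51e-05;  (3·δa/a)² = (3×0.118)² = 0.125;  (½·δx/x)² = (0.5×0.0144)² = 5.17e-05;  (-1·δr/r)² = (-1×0.0935)² = 0.00873
δQ/Q = √(0.133) = 0.365
Q = 234, so δQ = 0.365 × 234 = 85.4.

85.4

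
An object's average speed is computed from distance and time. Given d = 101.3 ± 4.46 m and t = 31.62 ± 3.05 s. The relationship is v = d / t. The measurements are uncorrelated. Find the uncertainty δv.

0.340 m/s

Relative error in a monomial: (δv/v)² = Σ (nᵢ · δxᵢ/xᵢ)².
  (1·δd/d)² = (1×0.0440)² = 0.00194;  (-1·δt/t)² = (-1×0.0965)² = 0.00930
δv/v = √(0.0112) = 0.106
v = 3.204 m/s, so δv = 0.106 × 3.204 = 0.340 m/s.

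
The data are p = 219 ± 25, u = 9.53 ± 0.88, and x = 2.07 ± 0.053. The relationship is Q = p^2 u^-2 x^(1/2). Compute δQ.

Products/powers → add relative errors in quadrature, weighted by exponent:
  (2·δp/p)² = (2×0.114)² = 0.0521;  (-2·δu/u)² = (-2×0.0923)² = 0.0341;  (½·δx/x)² = (0.5×0.0256)² = 0.000164
δQ/Q = √(0.0864) = 0.294
Q = 760, so δQ = 0.294 × 760 = 223.

223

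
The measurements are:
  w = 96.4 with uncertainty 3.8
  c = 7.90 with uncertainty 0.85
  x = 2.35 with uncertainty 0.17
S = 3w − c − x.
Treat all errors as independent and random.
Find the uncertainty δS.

11.4

Each term contributes (cᵢ δxᵢ)² to (δS)²:
  (3·δw)² = 130;  (δc)² = 0.722;  (δx)² = 0.0289
δS = √(131) = 11.4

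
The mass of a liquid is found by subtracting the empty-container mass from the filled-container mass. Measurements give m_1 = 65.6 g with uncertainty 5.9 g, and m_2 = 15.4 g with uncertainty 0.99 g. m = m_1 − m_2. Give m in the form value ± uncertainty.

50.2 ± 5.98 g

m is a linear combination, so absolute uncertainties add in quadrature:
  (δm_1)² = 34.8;  (δm_2)² = 0.980
δm = √(35.8) = 5.98 g
m = 50.2 g.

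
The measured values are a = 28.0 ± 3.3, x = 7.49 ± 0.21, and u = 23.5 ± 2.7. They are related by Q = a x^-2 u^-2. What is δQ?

0.000239

Products/powers → add relative errors in quadrature, weighted by exponent:
  (1·δa/a)² = (1×0.118)² = 0.0139;  (-2·δx/x)² = (-2×0.0280)² = 0.00314;  (-2·δu/u)² = (-2×0.115)² = 0.0528
δQ/Q = √(0.0698) = 0.264
Q = 0.000904, so δQ = 0.264 × 0.000904 = 0.000239.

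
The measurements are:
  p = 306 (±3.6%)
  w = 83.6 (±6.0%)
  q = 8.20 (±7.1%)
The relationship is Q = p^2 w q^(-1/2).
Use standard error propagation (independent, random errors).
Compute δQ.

Q is a product of powers, so relative uncertainties combine in quadrature:
  (2·δp/p)² = (2×0.0360)² = 0.00518;  (1·δw/w)² = (1×0.0600)² = 0.00360;  (−½·δq/q)² = (-0.5×0.0710)² = 0.00126
δQ/Q = √(0.0100) = 0.100
Q = 2.73e+06, so δQ = 0.100 × 2.73e+06 = 2.74e+05.

2.74e+05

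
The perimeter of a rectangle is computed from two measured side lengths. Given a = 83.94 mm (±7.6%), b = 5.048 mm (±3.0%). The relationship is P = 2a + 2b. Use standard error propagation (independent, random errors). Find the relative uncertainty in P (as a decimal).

Sums and differences: (δP)² = Σ (cᵢ δxᵢ)².
  (2·δa)² = 163;  (2·δb)² = 0.0917
δP = √(163) = 12.8 mm
P = 178.0 mm, so δP/P = 12.8/178.0 = 0.0717.

0.0717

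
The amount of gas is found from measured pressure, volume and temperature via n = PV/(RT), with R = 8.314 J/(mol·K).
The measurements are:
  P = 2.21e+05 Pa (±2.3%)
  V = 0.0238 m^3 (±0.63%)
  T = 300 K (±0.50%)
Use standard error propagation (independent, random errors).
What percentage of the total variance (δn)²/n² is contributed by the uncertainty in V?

6.69%

(δn/n)² = (1·δP/P)² + (1·δV/V)² + (-1·δT/T)²
  P term: (1×0.0230)² = 0.000529
  V term: (1×0.00630)² = 3.97e-05
  T term: (-1×0.00500)² = 2.5e-05
Total = 0.000594. Share from V = 3.97e-05/0.000594 = 0.0669.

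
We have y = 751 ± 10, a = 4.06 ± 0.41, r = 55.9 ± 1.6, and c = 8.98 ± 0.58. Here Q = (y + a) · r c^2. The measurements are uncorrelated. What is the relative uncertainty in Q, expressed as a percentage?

13.3%

Let u = y + a = 755. δu = √(δy² + δa²) = √(100 + 0.168) = 10.0, so δu/u = 0.0133.
Q is then a monomial in u, r, c:
δQ/Q = √((δu/u)² + (1·δr/r)² + (2·δc/c)²) = √(0.000176 + 0.000819 + 0.0167) = 0.133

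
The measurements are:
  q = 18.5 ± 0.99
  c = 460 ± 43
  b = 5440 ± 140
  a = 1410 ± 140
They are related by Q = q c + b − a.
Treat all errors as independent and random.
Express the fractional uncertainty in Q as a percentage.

7.48%

Let p = q·c = 8510. δp/p = √((1·δq/q)² + (1·δc/c)²) = √(0.00286 + 0.00874) = 0.108, so δp = 917.
Q = p + b − a: δQ = √(δp² + δb² + δa²) = √(8.4e+05 + 19600 + 19600) = 938
Q = 12500, so δQ/Q = 938/12500 = 0.0748.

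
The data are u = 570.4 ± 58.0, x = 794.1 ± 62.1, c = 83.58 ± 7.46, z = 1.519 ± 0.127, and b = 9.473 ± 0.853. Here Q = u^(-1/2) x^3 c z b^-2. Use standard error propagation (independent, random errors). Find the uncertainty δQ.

Each factor contributes (exponent × relative error)² to (δQ/Q)²:
  (−½·δu/u)² = (-0.5×0.102)² = 0.00258;  (3·δx/x)² = (3×0.0782)² = 0.0550;  (1·δc/c)² = (1×0.0893)² = 0.00797;  (1·δz/z)² = (1×0.0836)² = 0.00699;  (-2·δb/b)² = (-2×0.0900)² = 0.0324
δQ/Q = √(0.105) = 0.324
Q = 2.966e+07, so δQ = 0.324 × 2.966e+07 = 9.61e+06.

9.61e+06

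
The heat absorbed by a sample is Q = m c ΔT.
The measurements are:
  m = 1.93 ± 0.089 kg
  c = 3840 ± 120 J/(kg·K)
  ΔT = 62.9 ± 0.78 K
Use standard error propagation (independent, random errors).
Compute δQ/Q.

Products/powers → add relative errors in quadrature, weighted by exponent:
  (1·δm/m)² = (1×0.0461)² = 0.00213;  (1·δc/c)² = (1×0.0312)² = 0.000977;  (1·δΔT/ΔT)² = (1×0.0124)² = 0.000154
δQ/Q = √(0.00326) = 0.0571

0.0571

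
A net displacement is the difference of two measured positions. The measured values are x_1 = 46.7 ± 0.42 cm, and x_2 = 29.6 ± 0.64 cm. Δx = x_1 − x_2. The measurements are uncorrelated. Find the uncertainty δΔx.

Sums and differences: (δΔx)² = Σ (cᵢ δxᵢ)².
  (δx_1)² = 0.176;  (δx_2)² = 0.410
δΔx = √(0.586) = 0.766 cm

0.766 cm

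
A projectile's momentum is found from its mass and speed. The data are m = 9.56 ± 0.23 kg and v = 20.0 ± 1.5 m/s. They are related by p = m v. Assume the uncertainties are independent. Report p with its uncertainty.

p is a product of powers, so relative uncertainties combine in quadrature:
  (1·δm/m)² = (1×0.0241)² = 0.000579;  (1·δv/v)² = (1×0.0750)² = 0.00562
δp/p = √(0.00620) = 0.0788
p = 191 kg·m/s, so δp = 0.0788 × 191 = 15.1 kg·m/s.

191 ± 15.1 kg·m/s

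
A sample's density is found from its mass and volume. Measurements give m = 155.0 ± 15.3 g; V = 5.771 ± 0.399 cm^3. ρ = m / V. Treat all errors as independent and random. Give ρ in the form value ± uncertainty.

For a monomial ρ ∝ m, V^-1, fractional errors add in quadrature:
  (1·δm/m)² = (1×0.0987)² = 0.00974;  (-1·δV/V)² = (-1×0.0691)² = 0.00478
δρ/ρ = √(0.0145) = 0.121
ρ = 26.86 g/cm^3, so δρ = 0.121 × 26.86 = 3.24 g/cm^3.

26.86 ± 3.24 g/cm^3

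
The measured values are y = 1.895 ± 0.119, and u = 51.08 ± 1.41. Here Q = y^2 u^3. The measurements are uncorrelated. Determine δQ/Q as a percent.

Q is a product of powers, so relative uncertainties combine in quadrature:
  (2·δy/y)² = (2×0.0628)² = 0.0158;  (3·δu/u)² = (3×0.0276)² = 0.00686
δQ/Q = √(0.0226) = 0.150

15.0%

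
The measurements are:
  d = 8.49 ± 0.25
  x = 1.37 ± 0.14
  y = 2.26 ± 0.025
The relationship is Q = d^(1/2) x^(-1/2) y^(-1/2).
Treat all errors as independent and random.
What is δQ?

0.0885

Products/powers → add relative errors in quadrature, weighted by exponent:
  (½·δd/d)² = (0.5×0.0294)² = 0.000217;  (−½·δx/x)² = (-0.5×0.102)² = 0.00261;  (−½·δy/y)² = (-0.5×0.0111)² = 3.06e-05
δQ/Q = √(0.00286) = 0.0535
Q = 1.66, so δQ = 0.0535 × 1.66 = 0.0885.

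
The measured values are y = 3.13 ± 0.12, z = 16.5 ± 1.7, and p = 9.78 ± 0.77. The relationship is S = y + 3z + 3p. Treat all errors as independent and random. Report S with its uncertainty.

82.0 ± 5.60

Each term contributes (cᵢ δxᵢ)² to (δS)²:
  (δy)² = 0.0144;  (3·δz)² = 26.0;  (3·δp)² = 5.34
δS = √(31.4) = 5.60
S = 82.0.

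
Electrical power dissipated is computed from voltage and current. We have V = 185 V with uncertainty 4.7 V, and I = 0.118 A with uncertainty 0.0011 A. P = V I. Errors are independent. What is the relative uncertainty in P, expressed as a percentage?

Products/powers → add relative errors in quadrature, weighted by exponent:
  (1·δV/V)² = (1×0.0254)² = 0.000645;  (1·δI/I)² = (1×0.00932)² = 8.69e-05
δP/P = √(0.000732) = 0.0271

2.71%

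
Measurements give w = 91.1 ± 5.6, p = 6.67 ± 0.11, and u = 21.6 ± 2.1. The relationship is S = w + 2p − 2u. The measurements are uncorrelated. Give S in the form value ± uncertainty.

61.2 ± 7.00

S is a linear combination, so absolute uncertainties add in quadrature:
  (δw)² = 31.4;  (2·δp)² = 0.0484;  (2·δu)² = 17.6
δS = √(49.0) = 7.00
S = 61.2.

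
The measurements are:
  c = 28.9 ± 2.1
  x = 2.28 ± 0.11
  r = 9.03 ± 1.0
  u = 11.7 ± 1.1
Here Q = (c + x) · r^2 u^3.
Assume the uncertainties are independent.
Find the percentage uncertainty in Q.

36.5%

Let w = c + x = 31.2. δw = √(δc² + δx²) = √(4.41 + 0.0121) = 2.10, so δw/w = 0.0674.
Q is then a monomial in w, r, u:
δQ/Q = √((δw/w)² + (2·δr/r)² + (3·δu/u)²) = √(0.00455 + 0.0491 + 0.0796) = 0.365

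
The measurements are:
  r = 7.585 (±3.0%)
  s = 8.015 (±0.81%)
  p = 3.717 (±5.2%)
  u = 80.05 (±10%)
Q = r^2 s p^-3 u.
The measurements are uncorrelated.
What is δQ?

140

Q is a product of powers, so relative uncertainties combine in quadrature:
  (2·δr/r)² = (2×0.0300)² = 0.00360;  (1·δs/s)² = (1×0.00810)² = 6.56e-05;  (-3·δp/p)² = (-3×0.0520)² = 0.0243;  (1·δu/u)² = (1×0.100)² = 0.0100
δQ/Q = √(0.0380) = 0.195
Q = 718.8, so δQ = 0.195 × 718.8 = 140.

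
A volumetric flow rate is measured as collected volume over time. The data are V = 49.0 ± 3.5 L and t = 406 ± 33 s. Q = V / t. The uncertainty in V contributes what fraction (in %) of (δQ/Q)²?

43.6%

(δQ/Q)² = (1·δV/V)² + (-1·δt/t)²
  V term: (1×0.0714)² = 0.00510
  t term: (-1×0.0813)² = 0.00661
Total = 0.0117. Share from V = 0.00510/0.0117 = 0.436.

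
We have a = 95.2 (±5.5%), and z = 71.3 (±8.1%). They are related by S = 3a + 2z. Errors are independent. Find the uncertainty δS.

S is a linear combination, so absolute uncertainties add in quadrature:
  (3·δa)² = 247;  (2·δz)² = 133
δS = √(380) = 19.5

19.5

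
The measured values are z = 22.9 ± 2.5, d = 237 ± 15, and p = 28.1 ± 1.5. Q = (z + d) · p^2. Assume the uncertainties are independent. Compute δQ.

Let u = z + d = 260. δu = √(δz² + δd²) = √(6.25 + 225) = 15.2, so δu/u = 0.0585.
Q is then a monomial in u, p:
δQ/Q = √((δu/u)² + (2·δp/p)²) = √(0.00342 + 0.0114) = 0.122
Q = 2.05e+05, so δQ = 0.122 × 2.05e+05 = 25000.

25000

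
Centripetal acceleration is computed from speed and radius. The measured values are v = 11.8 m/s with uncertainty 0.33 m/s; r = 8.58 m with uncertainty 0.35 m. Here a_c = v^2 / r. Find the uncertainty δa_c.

1.12 m/s^2

Each factor contributes (exponent × relative error)² to (δa_c/a_c)²:
  (2·δv/v)² = (2×0.0280)² = 0.00313;  (-1·δr/r)² = (-1×0.0408)² = 0.00166
δa_c/a_c = √(0.00479) = 0.0692
a_c = 16.2 m/s^2, so δa_c = 0.0692 × 16.2 = 1.12 m/s^2.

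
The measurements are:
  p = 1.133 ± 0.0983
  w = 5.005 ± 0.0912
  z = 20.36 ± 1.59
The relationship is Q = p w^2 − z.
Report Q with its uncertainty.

Let h = p·w^2 = 28.38. δh/h = √((1·δp/p)² + (2·δw/w)²) = √(0.00753 + 0.00133) = 0.0941, so δh = 2.67.
Q = h − z: δQ = √(δh² + δz²) = √(7.13 + 2.53) = 3.11
Q = 8.022.

8.022 ± 3.11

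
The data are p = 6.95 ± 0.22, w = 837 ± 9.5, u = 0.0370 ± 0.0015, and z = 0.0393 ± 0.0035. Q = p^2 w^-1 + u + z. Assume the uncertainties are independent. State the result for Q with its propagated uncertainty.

Let h = p^2·w^-1 = 0.0577. δh/h = √((2·δp/p)² + (-1·δw/w)²) = √(0.00401 + 0.000129) = 0.0643, so δh = 0.00371.
Q = h + u + z: δQ = √(δh² + δu² + δz²) = √(1.38e-05 + 2.25e-06 + 1.23e-05) = 0.00532
Q = 0.134.

0.134 ± 0.00532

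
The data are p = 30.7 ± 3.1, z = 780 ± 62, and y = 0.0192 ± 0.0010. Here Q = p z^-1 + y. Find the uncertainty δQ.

0.00516

Let w = p·z^-1 = 0.0394. δw/w = √((1·δp/p)² + (-1·δz/z)²) = √(0.0102 + 0.00632) = 0.129, so δw = 0.00506.
Q = w + y: δQ = √(δw² + δy²) = √(2.56e-05 + 1e-06) = 0.00516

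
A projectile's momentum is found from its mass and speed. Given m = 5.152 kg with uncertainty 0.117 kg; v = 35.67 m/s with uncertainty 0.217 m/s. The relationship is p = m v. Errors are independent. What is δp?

4.32 kg·m/s

p is a product of powers, so relative uncertainties combine in quadrature:
  (1·δm/m)² = (1×0.0227)² = 0.000516;  (1·δv/v)² = (1×0.00608)² = 3.7e-05
δp/p = √(0.000553) = 0.0235
p = 183.8 kg·m/s, so δp = 0.0235 × 183.8 = 4.32 kg·m/s.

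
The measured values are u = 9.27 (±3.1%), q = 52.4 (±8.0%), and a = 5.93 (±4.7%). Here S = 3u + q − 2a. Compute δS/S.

0.0631

Absolute uncertainties add in quadrature for a linear combination:
  (3·δu)² = 0.743;  (δq)² = 17.6;  (2·δa)² = 0.311
δS = √(18.6) = 4.32
S = 68.3, so δS/S = 4.32/68.3 = 0.0631.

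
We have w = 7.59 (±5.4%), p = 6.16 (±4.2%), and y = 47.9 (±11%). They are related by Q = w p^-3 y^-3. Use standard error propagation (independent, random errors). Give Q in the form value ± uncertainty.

(2.95 ± 1.06) × 10^-7

Each factor contributes (exponent × relative error)² to (δQ/Q)²:
  (1·δw/w)² = (1×0.0540)² = 0.00292;  (-3·δp/p)² = (-3×0.0420)² = 0.0159;  (-3·δy/y)² = (-3×0.110)² = 0.109
δQ/Q = √(0.128) = 0.357
Q = 2.95e-07, so δQ = 0.357 × 2.95e-07 = 1.06e-07.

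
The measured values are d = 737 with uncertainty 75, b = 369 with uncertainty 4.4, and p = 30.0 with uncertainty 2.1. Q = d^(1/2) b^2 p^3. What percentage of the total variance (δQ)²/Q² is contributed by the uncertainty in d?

(δQ/Q)² = (½·δd/d)² + (2·δb/b)² + (3·δp/p)²
  d term: (0.5×0.102)² = 0.00259
  b term: (2×0.0119)² = 0.000569
  p term: (3×0.0700)² = 0.0441
Total = 0.0473. Share from d = 0.00259/0.0473 = 0.0548.

5.48%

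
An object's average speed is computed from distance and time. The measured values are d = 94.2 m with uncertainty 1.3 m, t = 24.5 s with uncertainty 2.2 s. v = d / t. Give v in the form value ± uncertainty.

3.84 ± 0.349 m/s

Each factor contributes (exponent × relative error)² to (δv/v)²:
  (1·δd/d)² = (1×0.0138)² = 0.000190;  (-1·δt/t)² = (-1×0.0898)² = 0.00806
δv/v = √(0.00825) = 0.0909
v = 3.84 m/s, so δv = 0.0909 × 3.84 = 0.349 m/s.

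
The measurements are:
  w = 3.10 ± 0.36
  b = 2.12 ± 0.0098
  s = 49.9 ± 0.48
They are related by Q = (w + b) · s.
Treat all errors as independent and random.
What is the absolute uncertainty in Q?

Let u = w + b = 5.22. δu = √(δw² + δb²) = √(0.130 + 9.6e-05) = 0.360, so δu/u = 0.0690.
Q is then a monomial in u, s:
δQ/Q = √((δu/u)² + (1·δs/s)²) = √(0.00476 + 9.25e-05) = 0.0697
Q = 260, so δQ = 0.0697 × 260 = 18.1.

18.1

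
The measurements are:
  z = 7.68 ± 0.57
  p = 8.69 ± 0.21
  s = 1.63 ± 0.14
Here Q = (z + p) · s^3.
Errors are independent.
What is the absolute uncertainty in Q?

18.5

Let u = z + p = 16.4. δu = √(δz² + δp²) = √(0.325 + 0.0441) = 0.607, so δu/u = 0.0371.
Q is then a monomial in u, s:
δQ/Q = √((δu/u)² + (3·δs/s)²) = √(0.00138 + 0.0664) = 0.260
Q = 70.9, so δQ = 0.260 × 70.9 = 18.5.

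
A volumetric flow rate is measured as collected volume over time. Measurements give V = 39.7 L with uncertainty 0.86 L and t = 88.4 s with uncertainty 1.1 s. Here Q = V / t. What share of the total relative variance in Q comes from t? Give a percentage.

(δQ/Q)² = (1·δV/V)² + (-1·δt/t)²
  V term: (1×0.0217)² = 0.000469
  t term: (-1×0.0124)² = 0.000155
Total = 0.000624. Share from t = 0.000155/0.000624 = 0.248.

24.8%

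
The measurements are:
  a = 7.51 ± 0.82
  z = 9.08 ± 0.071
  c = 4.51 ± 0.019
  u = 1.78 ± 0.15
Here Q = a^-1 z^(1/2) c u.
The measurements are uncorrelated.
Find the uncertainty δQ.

Since Q is a product/quotient, work with relative uncertainties:
  (-1·δa/a)² = (-1×0.109)² = 0.0119;  (½·δz/z)² = (0.5×0.00782)² = 1.53e-05;  (1·δc/c)² = (1×0.00421)² = 1.77e-05;  (1·δu/u)² = (1×0.0843)² = 0.00710
δQ/Q = √(0.0191) = 0.138
Q = 3.22, so δQ = 0.138 × 3.22 = 0.445.

0.445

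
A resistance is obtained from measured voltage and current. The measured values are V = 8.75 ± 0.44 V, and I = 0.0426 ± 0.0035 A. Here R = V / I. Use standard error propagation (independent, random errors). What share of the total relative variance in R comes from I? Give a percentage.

72.7%

(δR/R)² = (1·δV/V)² + (-1·δI/I)²
  V term: (1×0.0503)² = 0.00253
  I term: (-1×0.0822)² = 0.00675
Total = 0.00928. Share from I = 0.00675/0.00928 = 0.727.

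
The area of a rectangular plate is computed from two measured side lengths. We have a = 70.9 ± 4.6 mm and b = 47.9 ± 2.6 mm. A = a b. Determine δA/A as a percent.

8.46%

For a monomial A ∝ a, b, fractional errors add in quadrature:
  (1·δa/a)² = (1×0.0649)² = 0.00421;  (1·δb/b)² = (1×0.0543)² = 0.00295
δA/A = √(0.00716) = 0.0846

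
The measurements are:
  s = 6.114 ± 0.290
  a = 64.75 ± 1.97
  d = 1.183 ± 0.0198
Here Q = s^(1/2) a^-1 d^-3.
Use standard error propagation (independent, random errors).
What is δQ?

Q is a product of powers, so relative uncertainties combine in quadrature:
  (½·δs/s)² = (0.5×0.0474)² = 0.000562;  (-1·δa/a)² = (-1×0.0304)² = 0.000926;  (-3·δd/d)² = (-3×0.0167)² = 0.00252
δQ/Q = √(0.00401) = 0.0633
Q = 0.02307, so δQ = 0.0633 × 0.02307 = 0.00146.

0.00146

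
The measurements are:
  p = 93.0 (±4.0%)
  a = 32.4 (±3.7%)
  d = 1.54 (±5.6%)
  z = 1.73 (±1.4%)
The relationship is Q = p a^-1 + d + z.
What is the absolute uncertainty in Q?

Let w = p·a^-1 = 2.87. δw/w = √((1·δp/p)² + (-1·δa/a)²) = √(0.00160 + 0.00137) = 0.0545, so δw = 0.156.
Q = w + d + z: δQ = √(δw² + δd² + δz²) = √(0.0245 + 0.00744 + 0.000587) = 0.180

0.180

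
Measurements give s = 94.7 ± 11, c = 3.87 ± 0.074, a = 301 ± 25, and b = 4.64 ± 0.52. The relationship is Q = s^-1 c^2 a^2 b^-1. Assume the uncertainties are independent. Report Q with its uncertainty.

For a monomial Q ∝ s^-1, c^2, a^2, b^-1, fractional errors add in quadrature:
  (-1·δs/s)² = (-1×0.116)² = 0.0135;  (2·δc/c)² = (2×0.0191)² = 0.00146;  (2·δa/a)² = (2×0.0831)² = 0.0276;  (-1·δb/b)² = (-1×0.112)² = 0.0126
δQ/Q = √(0.0551) = 0.235
Q = 3090, so δQ = 0.235 × 3090 = 725.

3090 ± 725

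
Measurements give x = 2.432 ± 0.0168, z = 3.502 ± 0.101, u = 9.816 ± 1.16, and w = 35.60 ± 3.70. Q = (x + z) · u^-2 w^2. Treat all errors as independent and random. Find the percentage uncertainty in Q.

Let h = x + z = 5.934. δh = √(δx² + δz²) = √(0.000282 + 0.0102) = 0.102, so δh/h = 0.0173.
Q is then a monomial in h, u, w:
δQ/Q = √((δh/h)² + (-2·δu/u)² + (2·δw/w)²) = √(0.000298 + 0.0559 + 0.0432) = 0.315

31.5%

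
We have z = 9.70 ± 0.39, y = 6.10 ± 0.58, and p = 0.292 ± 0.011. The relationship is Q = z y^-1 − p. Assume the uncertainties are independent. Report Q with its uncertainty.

1.30 ± 0.165

Let w = z·y^-1 = 1.59. δw/w = √((1·δz/z)² + (-1·δy/y)²) = √(0.00162 + 0.00904) = 0.103, so δw = 0.164.
Q = w − p: δQ = √(δw² + δp²) = √(0.0269 + 0.000121) = 0.165
Q = 1.30.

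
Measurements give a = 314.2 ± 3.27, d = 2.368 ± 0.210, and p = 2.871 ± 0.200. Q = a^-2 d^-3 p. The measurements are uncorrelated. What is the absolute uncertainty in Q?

Q is a product of powers, so relative uncertainties combine in quadrature:
  (-2·δa/a)² = (-2×0.0104)² = 0.000433;  (-3·δd/d)² = (-3×0.0887)² = 0.0708;  (1·δp/p)² = (1×0.0697)² = 0.00485
δQ/Q = √(0.0761) = 0.276
Q = 2.19e-06, so δQ = 0.276 × 2.19e-06 = 6.04e-07.

6.04e-07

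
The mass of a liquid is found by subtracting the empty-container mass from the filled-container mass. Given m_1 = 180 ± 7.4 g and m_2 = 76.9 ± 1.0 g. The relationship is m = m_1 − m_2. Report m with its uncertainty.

103 ± 7.47 g

Each term contributes (cᵢ δxᵢ)² to (δm)²:
  (δm_1)² = 54.8;  (δm_2)² = 1.00
δm = √(55.8) = 7.47 g
m = 103 g.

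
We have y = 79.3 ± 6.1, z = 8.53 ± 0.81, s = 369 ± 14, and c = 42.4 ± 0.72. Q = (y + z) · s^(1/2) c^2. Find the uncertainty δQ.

2.43e+05

Let u = y + z = 87.8. δu = √(δy² + δz²) = √(37.2 + 0.656) = 6.15, so δu/u = 0.0701.
Q is then a monomial in u, s, c:
δQ/Q = √((δu/u)² + (½·δs/s)² + (2·δc/c)²) = √(0.00491 + 0.000360 + 0.00115) = 0.0801
Q = 3.03e+06, so δQ = 0.0801 × 3.03e+06 = 2.43e+05.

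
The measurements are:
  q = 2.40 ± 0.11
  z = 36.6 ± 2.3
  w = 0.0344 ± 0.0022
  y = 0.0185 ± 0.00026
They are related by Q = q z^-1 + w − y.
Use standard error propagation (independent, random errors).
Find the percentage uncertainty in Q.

6.83%

Let p = q·z^-1 = 0.0656. δp/p = √((1·δq/q)² + (-1·δz/z)²) = √(0.00210 + 0.00395) = 0.0778, so δp = 0.00510.
Q = p + w − y: δQ = √(δp² + δw² + δy²) = √(2.6e-05 + 4.84e-06 + 6.76e-08) = 0.00556
Q = 0.0815, so δQ/Q = 0.00556/0.0815 = 0.0683.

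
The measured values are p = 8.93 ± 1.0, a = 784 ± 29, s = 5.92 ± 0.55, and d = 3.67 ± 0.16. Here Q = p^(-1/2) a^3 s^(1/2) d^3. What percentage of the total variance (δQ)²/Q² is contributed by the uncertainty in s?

(δQ/Q)² = (−½·δp/p)² + (3·δa/a)² + (½·δs/s)² + (3·δd/d)²
  p term: (-0.5×0.112)² = 0.00313
  a term: (3×0.0370)² = 0.0123
  s term: (0.5×0.0929)² = 0.00216
  d term: (3×0.0436)² = 0.0171
Total = 0.0347. Share from s = 0.00216/0.0347 = 0.0622.

6.22%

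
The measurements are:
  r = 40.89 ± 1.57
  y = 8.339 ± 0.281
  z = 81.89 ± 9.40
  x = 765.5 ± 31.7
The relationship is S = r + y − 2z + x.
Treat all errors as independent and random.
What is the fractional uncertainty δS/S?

Each term contributes (cᵢ δxᵢ)² to (δS)²:
  (δr)² = 2.46;  (δy)² = 0.0790;  (2·δz)² = 353;  (δx)² = 1000
δS = √(1360) = 36.9
S = 650.9, so δS/S = 36.9/650.9 = 0.0567.

0.0567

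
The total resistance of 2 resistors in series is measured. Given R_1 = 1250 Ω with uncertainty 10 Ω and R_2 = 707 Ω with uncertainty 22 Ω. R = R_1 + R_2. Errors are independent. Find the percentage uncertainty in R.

1.23%

Each term contributes (cᵢ δxᵢ)² to (δR)²:
  (δR_1)² = 100;  (δR_2)² = 484
δR = √(584) = 24.2 Ω
R = 1960 Ω, so δR/R = 24.2/1960 = 0.0123.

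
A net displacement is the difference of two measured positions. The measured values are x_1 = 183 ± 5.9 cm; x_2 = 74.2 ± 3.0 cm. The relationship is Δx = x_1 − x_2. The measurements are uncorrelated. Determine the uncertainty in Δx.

6.62 cm

Sums and differences: (δΔx)² = Σ (cᵢ δxᵢ)².
  (δx_1)² = 34.8;  (δx_2)² = 9.00
δΔx = √(43.8) = 6.62 cm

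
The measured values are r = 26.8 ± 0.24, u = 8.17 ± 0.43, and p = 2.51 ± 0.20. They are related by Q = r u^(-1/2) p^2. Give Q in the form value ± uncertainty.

For a monomial Q ∝ r, u^(-1/2), p^2, fractional errors add in quadrature:
  (1·δr/r)² = (1×0.00896)² = 8.02e-05;  (−½·δu/u)² = (-0.5×0.0526)² = 0.000693;  (2·δp/p)² = (2×0.0797)² = 0.0254
δQ/Q = √(0.0262) = 0.162
Q = 59.1, so δQ = 0.162 × 59.1 = 9.56.

59.1 ± 9.56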